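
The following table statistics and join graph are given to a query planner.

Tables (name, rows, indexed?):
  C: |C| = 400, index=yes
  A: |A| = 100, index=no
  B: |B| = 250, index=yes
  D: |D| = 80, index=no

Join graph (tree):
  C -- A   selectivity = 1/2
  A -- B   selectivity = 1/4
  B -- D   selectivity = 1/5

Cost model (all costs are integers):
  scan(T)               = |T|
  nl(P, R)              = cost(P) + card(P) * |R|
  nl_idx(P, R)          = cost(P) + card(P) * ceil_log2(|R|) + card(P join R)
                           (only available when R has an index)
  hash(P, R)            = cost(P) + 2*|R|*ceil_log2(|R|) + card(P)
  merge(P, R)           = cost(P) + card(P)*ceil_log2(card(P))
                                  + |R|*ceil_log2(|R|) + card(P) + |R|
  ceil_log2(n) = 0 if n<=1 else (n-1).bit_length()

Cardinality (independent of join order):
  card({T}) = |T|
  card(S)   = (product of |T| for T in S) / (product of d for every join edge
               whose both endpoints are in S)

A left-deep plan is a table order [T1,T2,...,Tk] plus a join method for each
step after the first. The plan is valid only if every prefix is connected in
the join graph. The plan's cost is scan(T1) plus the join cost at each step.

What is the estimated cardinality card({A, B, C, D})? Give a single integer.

Tables in S: A(100), B(250), C(400), D(80)
Edges inside S: C-A(d=2), A-B(d=4), B-D(d=5)
numerator = 100 * 250 * 400 * 80 = 800000000
denominator = 2 * 4 * 5 = 40
card(S) = 800000000 / 40 = 20000000

20000000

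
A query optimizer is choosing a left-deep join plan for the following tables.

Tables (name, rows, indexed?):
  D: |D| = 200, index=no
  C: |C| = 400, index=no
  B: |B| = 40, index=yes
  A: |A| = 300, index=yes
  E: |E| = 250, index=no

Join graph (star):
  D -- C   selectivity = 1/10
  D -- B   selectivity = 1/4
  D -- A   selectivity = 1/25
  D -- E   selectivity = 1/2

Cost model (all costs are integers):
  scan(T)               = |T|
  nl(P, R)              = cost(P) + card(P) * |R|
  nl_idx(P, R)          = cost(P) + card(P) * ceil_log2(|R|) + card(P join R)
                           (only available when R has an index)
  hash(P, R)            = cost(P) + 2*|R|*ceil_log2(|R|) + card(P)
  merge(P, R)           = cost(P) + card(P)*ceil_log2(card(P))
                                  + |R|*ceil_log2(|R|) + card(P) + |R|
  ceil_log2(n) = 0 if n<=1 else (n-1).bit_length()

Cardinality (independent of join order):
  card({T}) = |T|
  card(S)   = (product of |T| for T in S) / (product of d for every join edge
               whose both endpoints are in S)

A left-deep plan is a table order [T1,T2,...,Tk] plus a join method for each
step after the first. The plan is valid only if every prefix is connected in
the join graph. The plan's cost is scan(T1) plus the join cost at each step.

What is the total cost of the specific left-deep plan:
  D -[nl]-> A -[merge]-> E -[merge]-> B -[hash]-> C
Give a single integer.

9101130

step 1: scan D: cost=200, card=200
step 2: join A via nl
    card(P join A) = 200*300/(25) = 2400
    cost = 200 + 200*300 = 60200
step 3: join E via merge
    card(P join E) = 2400*250/(2) = 300000
    cost = 60200 + 2400*12 + 250*8 + 2400 + 250 = 93650
step 4: join B via merge
    card(P join B) = 300000*40/(4) = 3000000
    cost = 93650 + 300000*19 + 40*6 + 300000 + 40 = 6093930
step 5: join C via hash
    card(P join C) = 3000000*400/(10) = 120000000
    cost = 6093930 + 2*400*9 + 3000000 = 9101130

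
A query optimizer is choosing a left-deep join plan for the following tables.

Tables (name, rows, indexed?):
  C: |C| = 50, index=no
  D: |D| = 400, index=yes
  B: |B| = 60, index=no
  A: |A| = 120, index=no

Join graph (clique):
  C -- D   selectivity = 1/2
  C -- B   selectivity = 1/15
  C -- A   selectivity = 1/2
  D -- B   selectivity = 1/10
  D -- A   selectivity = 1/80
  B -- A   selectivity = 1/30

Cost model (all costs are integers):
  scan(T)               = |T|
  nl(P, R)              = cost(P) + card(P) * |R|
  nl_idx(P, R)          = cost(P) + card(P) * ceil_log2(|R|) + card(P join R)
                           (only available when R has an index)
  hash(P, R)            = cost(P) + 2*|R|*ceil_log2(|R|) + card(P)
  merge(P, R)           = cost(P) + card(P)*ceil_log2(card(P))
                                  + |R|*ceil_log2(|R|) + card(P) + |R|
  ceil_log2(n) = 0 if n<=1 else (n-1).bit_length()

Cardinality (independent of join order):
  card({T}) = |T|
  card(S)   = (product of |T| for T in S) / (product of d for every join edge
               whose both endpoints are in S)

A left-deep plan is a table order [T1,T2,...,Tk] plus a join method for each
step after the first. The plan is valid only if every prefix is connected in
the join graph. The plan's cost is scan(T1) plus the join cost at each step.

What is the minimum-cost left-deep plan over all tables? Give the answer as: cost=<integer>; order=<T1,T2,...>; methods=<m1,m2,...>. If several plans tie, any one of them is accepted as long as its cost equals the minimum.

Selinger DP (subsets sized 1..n):
  {C}: scan cost=50, card=50
  {D}: scan cost=400, card=400
  {B}: scan cost=60, card=60
  {A}: scan cost=120, card=120
  {CD}: card=10000; try (C,hash)→1400, (D,merge)→4400, (C,merge)→4750, (D,hash)→7300, (D,nl_idx)→10500, (D,nl)→20050 …(+1); best=1400 via (C,hash)
  {BC}: card=200; try (C,hash)→720, (B,hash)→820, (B,merge)→820, (C,merge)→830, (B,nl)→3050, (C,nl)→3060; best=720 via (C,hash)
  {AC}: card=3000; try (C,hash)→840, (A,merge)→1360, (C,merge)→1430, (A,hash)→1780, (A,nl)→6050, (C,nl)→6120; best=840 via (C,hash)
  {BD}: card=2400; try (B,hash)→1520, (D,nl_idx)→3000, (D,merge)→4480, (B,merge)→4820, (D,hash)→7320, (D,nl)→24060 …(+1); best=1520 via (B,hash)
  {AD}: card=600; try (D,nl_idx)→1800, (A,hash)→2480, (D,merge)→5080, (A,merge)→5360, (D,hash)→7440, (D,nl)→48120 …(+1); best=1800 via (D,nl_idx)
  {AB}: card=240; try (B,hash)→960, (A,merge)→1440, (B,merge)→1500, (A,hash)→1800, (A,nl)→7260, (B,nl)→7320; best=960 via (B,hash)
  {BCD}: card=4000; try (C,hash)→4520, (D,merge)→6520, (D,nl_idx)→6520, (D,hash)→8120, (B,hash)→12120, (C,merge)→33070 …(+4); best=4520 via (C,hash)
  {ACD}: card=7500; try (C,hash)→3000, (C,merge)→8750, (D,hash)→11040, (A,hash)→13080, (C,nl)→31800, (D,nl_idx)→35340 …(+4); best=3000 via (C,hash)
  {ABC}: card=400; try (C,hash)→1800, (A,hash)→2600, (C,merge)→3470, (A,merge)→3480, (B,hash)→4560, (C,nl)→12960 …(+3); best=1800 via (C,hash)
  {ABD}: card=120; try (B,hash)→3120, (D,nl_idx)→3240, (A,hash)→5600, (D,merge)→7120, (D,hash)→8400, (B,merge)→8820 …(+4); best=3120 via (B,hash)
  {ABCD}: card=100; try (C,hash)→3840, (C,merge)→4430, (D,nl_idx)→5500, (C,nl)→9120, (D,hash)→9400, (D,merge)→9800 …(+7); best=3840 via (C,hash)

cost=3840; order=A,D,B,C; methods=nl_idx,hash,hash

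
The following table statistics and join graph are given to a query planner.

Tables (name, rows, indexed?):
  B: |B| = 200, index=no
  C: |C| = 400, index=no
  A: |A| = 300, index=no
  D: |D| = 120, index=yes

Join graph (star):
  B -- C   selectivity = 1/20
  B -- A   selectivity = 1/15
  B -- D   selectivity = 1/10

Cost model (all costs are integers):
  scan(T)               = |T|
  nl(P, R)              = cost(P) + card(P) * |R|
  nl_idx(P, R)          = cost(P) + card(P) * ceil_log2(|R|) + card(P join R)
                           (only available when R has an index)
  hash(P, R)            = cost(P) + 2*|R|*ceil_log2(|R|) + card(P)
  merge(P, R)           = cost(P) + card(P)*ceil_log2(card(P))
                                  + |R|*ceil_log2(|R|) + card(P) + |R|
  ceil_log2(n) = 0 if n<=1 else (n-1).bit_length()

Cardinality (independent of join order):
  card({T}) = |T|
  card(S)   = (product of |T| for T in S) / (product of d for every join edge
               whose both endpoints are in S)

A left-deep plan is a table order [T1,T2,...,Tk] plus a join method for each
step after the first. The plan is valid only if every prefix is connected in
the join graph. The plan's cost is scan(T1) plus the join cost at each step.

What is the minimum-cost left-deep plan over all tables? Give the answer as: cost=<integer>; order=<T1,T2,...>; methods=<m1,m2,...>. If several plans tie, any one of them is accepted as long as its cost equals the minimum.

cost=63080; order=C,B,D,A; methods=hash,hash,hash

Selinger DP (subsets sized 1..n):
  {B}: scan cost=200, card=200
  {C}: scan cost=400, card=400
  {A}: scan cost=300, card=300
  {D}: scan cost=120, card=120
  {BC}: card=4000; try (B,hash)→4000, (C,merge)→6000, (B,merge)→6200, (C,hash)→7600, (C,nl)→80200, (B,nl)→80400; best=4000 via (B,hash)
  {AB}: card=4000; try (B,hash)→3800, (A,merge)→5000, (B,merge)→5100, (A,hash)→5800, (A,nl)→60200, (B,nl)→60300; best=3800 via (B,hash)
  {BD}: card=2400; try (D,hash)→2080, (B,merge)→2880, (D,merge)→2960, (B,hash)→3440, (D,nl_idx)→4000, (B,nl)→24120 …(+1); best=2080 via (D,hash)
  {ABC}: card=80000; try (A,hash)→13400, (C,hash)→15000, (A,merge)→59000, (C,merge)→59800, (A,nl)→1204000, (C,nl)→1603800; best=13400 via (A,hash)
  {BCD}: card=48000; try (D,hash)→9680, (C,hash)→11680, (C,merge)→37280, (D,merge)→56960, (D,nl_idx)→80000, (D,nl)→484000 …(+1); best=9680 via (D,hash)
  {ABD}: card=48000; try (D,hash)→9480, (A,hash)→9880, (A,merge)→36280, (D,merge)→56760, (D,nl_idx)→79800, (D,nl)→483800 …(+1); best=9480 via (D,hash)
  {ABCD}: card=960000; try (A,hash)→63080, (C,hash)→64680, (D,hash)→95080, (A,merge)→828680, (C,merge)→829480, (D,merge)→1454360 …(+4); best=63080 via (A,hash)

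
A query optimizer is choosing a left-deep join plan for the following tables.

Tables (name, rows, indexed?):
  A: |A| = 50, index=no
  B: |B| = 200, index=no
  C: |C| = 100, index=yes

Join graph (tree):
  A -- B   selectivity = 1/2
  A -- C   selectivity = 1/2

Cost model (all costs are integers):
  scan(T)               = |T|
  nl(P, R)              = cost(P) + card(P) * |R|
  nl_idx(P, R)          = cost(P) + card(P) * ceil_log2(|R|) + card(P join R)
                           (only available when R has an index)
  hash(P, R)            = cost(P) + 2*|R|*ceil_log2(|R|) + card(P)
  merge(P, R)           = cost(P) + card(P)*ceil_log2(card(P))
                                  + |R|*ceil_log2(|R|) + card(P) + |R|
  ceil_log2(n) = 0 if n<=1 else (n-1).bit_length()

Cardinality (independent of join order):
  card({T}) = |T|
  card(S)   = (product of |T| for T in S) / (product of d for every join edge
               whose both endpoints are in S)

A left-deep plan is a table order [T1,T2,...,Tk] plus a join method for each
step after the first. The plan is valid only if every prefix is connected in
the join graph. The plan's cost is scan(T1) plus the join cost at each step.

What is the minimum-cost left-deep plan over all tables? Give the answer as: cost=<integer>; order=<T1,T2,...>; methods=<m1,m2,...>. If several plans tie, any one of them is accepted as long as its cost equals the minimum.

Selinger DP (subsets sized 1..n):
  {A}: scan cost=50, card=50
  {B}: scan cost=200, card=200
  {C}: scan cost=100, card=100
  {AB}: card=5000; try (A,hash)→1000, (B,merge)→2200, (A,merge)→2350, (B,hash)→3300, (B,nl)→10050, (A,nl)→10200; best=1000 via (A,hash)
  {AC}: card=2500; try (A,hash)→800, (C,merge)→1200, (A,merge)→1250, (C,hash)→1500, (C,nl_idx)→2900, (C,nl)→5050 …(+1); best=800 via (A,hash)
  {ABC}: card=250000; try (B,hash)→6500, (C,hash)→7400, (B,merge)→35100, (C,merge)→71800, (C,nl_idx)→286000, (B,nl)→500800 …(+1); best=6500 via (B,hash)

cost=6500; order=C,A,B; methods=hash,hash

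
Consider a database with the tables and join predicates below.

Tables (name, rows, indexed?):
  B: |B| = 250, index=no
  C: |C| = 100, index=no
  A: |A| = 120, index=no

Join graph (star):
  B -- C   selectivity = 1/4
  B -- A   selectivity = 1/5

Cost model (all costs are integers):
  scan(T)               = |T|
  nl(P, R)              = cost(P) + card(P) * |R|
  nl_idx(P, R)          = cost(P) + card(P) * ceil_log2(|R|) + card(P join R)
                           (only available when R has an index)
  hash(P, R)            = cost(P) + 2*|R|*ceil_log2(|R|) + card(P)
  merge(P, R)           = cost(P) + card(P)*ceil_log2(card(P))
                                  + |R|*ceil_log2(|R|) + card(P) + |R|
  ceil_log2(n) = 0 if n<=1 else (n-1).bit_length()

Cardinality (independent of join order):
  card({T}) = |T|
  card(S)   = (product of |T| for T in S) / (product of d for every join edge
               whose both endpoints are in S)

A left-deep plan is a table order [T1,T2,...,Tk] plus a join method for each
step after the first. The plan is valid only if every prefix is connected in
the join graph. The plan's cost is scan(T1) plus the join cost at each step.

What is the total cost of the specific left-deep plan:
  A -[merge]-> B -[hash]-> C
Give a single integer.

10730

step 1: scan A: cost=120, card=120
step 2: join B via merge
    card(P join B) = 120*250/(5) = 6000
    cost = 120 + 120*7 + 250*8 + 120 + 250 = 3330
step 3: join C via hash
    card(P join C) = 6000*100/(4) = 150000
    cost = 3330 + 2*100*7 + 6000 = 10730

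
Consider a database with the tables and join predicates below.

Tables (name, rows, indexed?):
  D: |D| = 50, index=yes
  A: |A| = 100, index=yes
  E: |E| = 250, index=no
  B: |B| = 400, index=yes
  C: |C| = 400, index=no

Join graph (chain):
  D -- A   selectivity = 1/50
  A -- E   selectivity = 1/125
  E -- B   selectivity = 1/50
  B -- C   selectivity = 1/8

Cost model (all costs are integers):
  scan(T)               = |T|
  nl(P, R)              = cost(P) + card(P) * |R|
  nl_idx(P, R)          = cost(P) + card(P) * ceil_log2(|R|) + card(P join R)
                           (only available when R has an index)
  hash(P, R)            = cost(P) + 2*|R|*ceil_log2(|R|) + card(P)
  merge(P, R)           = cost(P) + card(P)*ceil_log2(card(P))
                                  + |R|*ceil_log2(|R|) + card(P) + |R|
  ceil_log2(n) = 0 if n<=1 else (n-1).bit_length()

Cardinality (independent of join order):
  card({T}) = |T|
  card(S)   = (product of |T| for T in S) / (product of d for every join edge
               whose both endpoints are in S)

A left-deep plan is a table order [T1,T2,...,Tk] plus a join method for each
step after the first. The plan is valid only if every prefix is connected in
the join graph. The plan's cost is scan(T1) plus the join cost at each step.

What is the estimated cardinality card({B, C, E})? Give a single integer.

Tables in S: B(400), C(400), E(250)
Edges inside S: E-B(d=50), B-C(d=8)
numerator = 400 * 400 * 250 = 40000000
denominator = 50 * 8 = 400
card(S) = 40000000 / 400 = 100000

100000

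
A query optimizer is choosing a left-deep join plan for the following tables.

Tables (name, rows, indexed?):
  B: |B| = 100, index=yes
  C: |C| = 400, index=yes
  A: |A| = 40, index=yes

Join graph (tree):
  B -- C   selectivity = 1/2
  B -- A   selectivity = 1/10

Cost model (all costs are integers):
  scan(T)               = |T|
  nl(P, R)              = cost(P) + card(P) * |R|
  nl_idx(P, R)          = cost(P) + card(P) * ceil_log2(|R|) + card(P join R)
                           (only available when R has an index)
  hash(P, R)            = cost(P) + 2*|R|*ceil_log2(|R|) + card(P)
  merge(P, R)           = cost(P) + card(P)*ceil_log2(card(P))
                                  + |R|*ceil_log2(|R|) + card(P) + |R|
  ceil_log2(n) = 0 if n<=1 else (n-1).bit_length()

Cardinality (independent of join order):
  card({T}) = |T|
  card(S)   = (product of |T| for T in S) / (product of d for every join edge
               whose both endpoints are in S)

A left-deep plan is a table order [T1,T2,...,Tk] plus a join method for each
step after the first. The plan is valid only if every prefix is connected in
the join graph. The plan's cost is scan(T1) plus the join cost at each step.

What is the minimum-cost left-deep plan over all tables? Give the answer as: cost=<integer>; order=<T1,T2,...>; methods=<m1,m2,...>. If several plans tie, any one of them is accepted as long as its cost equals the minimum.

Selinger DP (subsets sized 1..n):
  {B}: scan cost=100, card=100
  {C}: scan cost=400, card=400
  {A}: scan cost=40, card=40
  {BC}: card=20000; try (B,hash)→2200, (C,merge)→4900, (B,merge)→5200, (C,hash)→7400, (C,nl_idx)→21000, (B,nl_idx)→23200 …(+2); best=2200 via (B,hash)
  {AB}: card=400; try (A,hash)→680, (B,nl_idx)→720, (A,nl_idx)→1100, (B,merge)→1120, (A,merge)→1180, (B,hash)→1480 …(+2); best=680 via (A,hash)
  {ABC}: card=80000; try (C,hash)→8280, (C,merge)→8680, (A,hash)→22680, (C,nl_idx)→84280, (C,nl)→160680, (A,nl_idx)→202200 …(+2); best=8280 via (C,hash)

cost=8280; order=B,A,C; methods=hash,hash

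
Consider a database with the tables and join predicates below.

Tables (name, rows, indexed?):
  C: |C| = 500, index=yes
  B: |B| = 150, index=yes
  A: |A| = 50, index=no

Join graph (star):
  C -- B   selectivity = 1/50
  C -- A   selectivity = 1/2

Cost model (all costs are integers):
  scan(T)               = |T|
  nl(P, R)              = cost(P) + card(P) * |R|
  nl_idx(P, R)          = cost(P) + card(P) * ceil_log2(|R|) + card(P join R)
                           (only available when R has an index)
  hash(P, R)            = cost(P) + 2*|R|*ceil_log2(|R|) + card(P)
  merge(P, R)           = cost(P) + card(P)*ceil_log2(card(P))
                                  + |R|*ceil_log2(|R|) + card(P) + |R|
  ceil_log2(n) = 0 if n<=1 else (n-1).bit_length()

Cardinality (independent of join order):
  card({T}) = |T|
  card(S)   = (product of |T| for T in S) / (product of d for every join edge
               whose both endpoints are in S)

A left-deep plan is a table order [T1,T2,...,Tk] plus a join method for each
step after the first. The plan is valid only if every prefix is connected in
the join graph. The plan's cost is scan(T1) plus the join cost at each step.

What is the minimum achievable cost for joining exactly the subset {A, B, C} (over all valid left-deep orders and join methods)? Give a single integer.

5100

Selinger DP over subsets of {A,B,C}:
  {C}: scan cost=500, card=500
  {B}: scan cost=150, card=150
  {A}: scan cost=50, card=50
  {BC}: card=1500; try (C,nl_idx)→3000, (B,hash)→3400, (B,nl_idx)→6000, (C,merge)→6500, (B,merge)→6850, (C,hash)→9300 …(+2); best=3000 via (C,nl_idx)
  {AC}: card=12500; try (A,hash)→1600, (C,merge)→5400, (A,merge)→5850, (C,hash)→9100, (C,nl_idx)→13000, (C,nl)→25050 …(+1); best=1600 via (A,hash)
  {ABC}: card=37500; try (A,hash)→5100, (B,hash)→16500, (A,merge)→21350, (A,nl)→78000, (B,nl_idx)→139100, (B,merge)→190450 …(+1); best=5100 via (A,hash)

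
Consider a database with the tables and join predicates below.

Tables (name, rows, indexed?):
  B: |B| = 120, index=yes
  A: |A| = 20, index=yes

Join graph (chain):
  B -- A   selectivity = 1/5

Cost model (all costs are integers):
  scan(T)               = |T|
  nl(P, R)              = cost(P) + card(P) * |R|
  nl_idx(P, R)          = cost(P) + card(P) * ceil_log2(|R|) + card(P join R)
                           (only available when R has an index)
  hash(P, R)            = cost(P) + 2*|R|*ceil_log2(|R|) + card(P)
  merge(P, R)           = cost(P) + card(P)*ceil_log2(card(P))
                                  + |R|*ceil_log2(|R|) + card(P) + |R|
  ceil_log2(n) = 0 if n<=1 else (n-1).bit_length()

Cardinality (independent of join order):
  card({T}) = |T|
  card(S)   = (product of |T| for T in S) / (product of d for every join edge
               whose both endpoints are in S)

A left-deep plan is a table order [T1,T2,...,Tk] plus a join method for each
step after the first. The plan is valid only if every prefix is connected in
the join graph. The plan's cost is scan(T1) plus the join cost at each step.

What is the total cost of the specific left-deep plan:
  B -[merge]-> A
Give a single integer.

step 1: scan B: cost=120, card=120
step 2: join A via merge
    card(P join A) = 120*20/(5) = 480
    cost = 120 + 120*7 + 20*5 + 120 + 20 = 1200

1200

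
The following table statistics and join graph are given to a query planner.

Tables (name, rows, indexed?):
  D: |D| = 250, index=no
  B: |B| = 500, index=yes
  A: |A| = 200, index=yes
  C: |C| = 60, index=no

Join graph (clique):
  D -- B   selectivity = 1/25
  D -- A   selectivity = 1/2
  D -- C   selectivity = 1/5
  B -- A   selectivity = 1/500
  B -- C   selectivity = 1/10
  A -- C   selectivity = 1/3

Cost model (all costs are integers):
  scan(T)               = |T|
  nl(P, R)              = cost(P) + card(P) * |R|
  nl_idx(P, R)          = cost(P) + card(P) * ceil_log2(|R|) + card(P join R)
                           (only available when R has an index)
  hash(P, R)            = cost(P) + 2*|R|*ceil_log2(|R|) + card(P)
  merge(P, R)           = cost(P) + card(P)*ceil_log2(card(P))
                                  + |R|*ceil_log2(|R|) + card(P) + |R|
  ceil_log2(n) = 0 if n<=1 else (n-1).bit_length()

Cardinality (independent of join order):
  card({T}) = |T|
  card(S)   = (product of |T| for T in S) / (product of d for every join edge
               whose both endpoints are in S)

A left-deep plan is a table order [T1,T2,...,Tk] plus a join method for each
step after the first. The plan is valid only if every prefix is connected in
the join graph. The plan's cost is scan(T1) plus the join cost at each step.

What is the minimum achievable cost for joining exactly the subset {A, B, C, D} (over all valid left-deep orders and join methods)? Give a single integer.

Selinger DP over subsets of {A,B,C,D}:
  {D}: scan cost=250, card=250
  {B}: scan cost=500, card=500
  {A}: scan cost=200, card=200
  {C}: scan cost=60, card=60
  {BD}: card=5000; try (D,hash)→5000, (B,merge)→7500, (B,nl_idx)→7500, (D,merge)→7750, (B,hash)→9500, (B,nl)→125250 …(+1); best=5000 via (D,hash)
  {AD}: card=25000; try (A,hash)→3700, (D,merge)→4250, (A,merge)→4300, (D,hash)→4400, (A,nl_idx)→27250, (D,nl)→50200 …(+1); best=3700 via (A,hash)
  {CD}: card=3000; try (C,hash)→1220, (D,merge)→2730, (C,merge)→2920, (D,hash)→4120, (D,nl)→15060, (C,nl)→15250; best=1220 via (C,hash)
  {AB}: card=200; try (B,nl_idx)→2200, (A,hash)→4200, (A,nl_idx)→4700, (B,merge)→7000, (A,merge)→7300, (B,hash)→9400 …(+2); best=2200 via (B,nl_idx)
  {BC}: card=3000; try (C,hash)→1720, (B,nl_idx)→3600, (B,merge)→5480, (C,merge)→5920, (B,hash)→9120, (B,nl)→30060 …(+1); best=1720 via (C,hash)
  {AC}: card=4000; try (C,hash)→1120, (A,merge)→2280, (C,merge)→2420, (A,hash)→3320, (A,nl_idx)→4540, (A,nl)→12060 …(+1); best=1120 via (C,hash)
  {ABD}: card=1000; try (D,merge)→6250, (D,hash)→6400, (A,hash)→13200, (B,hash)→37700, (A,nl_idx)→46000, (D,nl)→52200 …(+5); best=6250 via (D,merge)
  {BCD}: card=6000; try (D,hash)→8720, (C,hash)→10720, (B,hash)→13220, (B,nl_idx)→34220, (D,merge)→42970, (B,merge)→45220 …(+4); best=8720 via (D,hash)
  {ACD}: card=100000; try (A,hash)→7420, (D,hash)→9120, (C,hash)→29420, (A,merge)→42020, (D,merge)→55370, (A,nl_idx)→125220 …(+4); best=7420 via (A,hash)
  {ABC}: card=400; try (C,hash)→3120, (C,merge)→4420, (A,hash)→7920, (B,hash)→14120, (C,nl)→14200, (A,nl_idx)→26120 …(+5); best=3120 via (C,hash)
  {ABCD}: card=400; try (D,hash)→7520, (C,hash)→7970, (D,merge)→9370, (C,merge)→17670, (A,hash)→17920, (A,nl_idx)→57120 …(+8); best=7520 via (D,hash)

7520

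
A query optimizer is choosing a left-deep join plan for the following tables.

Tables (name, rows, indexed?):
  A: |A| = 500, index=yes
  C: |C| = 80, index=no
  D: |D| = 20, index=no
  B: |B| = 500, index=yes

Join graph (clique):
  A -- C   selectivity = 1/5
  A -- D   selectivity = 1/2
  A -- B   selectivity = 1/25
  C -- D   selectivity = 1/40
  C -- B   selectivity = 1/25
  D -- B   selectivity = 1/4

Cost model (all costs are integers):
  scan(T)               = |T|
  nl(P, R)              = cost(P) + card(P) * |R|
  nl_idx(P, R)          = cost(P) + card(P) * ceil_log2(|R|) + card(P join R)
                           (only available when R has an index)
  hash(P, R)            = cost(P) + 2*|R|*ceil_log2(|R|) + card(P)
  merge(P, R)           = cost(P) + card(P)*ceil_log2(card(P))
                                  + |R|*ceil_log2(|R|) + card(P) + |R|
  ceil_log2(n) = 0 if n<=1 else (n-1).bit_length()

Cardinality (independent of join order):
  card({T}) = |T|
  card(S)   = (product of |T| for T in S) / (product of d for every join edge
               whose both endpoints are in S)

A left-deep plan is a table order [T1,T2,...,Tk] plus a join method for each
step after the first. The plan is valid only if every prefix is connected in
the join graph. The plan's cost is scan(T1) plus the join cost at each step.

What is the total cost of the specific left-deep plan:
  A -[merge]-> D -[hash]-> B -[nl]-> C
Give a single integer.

2019620

step 1: scan A: cost=500, card=500
step 2: join D via merge
    card(P join D) = 500*20/(2) = 5000
    cost = 500 + 500*9 + 20*5 + 500 + 20 = 5620
step 3: join B via hash
    card(P join B) = 5000*500/(25*4) = 25000
    cost = 5620 + 2*500*9 + 5000 = 19620
step 4: join C via nl
    card(P join C) = 25000*80/(5*40*25) = 400
    cost = 19620 + 25000*80 = 2019620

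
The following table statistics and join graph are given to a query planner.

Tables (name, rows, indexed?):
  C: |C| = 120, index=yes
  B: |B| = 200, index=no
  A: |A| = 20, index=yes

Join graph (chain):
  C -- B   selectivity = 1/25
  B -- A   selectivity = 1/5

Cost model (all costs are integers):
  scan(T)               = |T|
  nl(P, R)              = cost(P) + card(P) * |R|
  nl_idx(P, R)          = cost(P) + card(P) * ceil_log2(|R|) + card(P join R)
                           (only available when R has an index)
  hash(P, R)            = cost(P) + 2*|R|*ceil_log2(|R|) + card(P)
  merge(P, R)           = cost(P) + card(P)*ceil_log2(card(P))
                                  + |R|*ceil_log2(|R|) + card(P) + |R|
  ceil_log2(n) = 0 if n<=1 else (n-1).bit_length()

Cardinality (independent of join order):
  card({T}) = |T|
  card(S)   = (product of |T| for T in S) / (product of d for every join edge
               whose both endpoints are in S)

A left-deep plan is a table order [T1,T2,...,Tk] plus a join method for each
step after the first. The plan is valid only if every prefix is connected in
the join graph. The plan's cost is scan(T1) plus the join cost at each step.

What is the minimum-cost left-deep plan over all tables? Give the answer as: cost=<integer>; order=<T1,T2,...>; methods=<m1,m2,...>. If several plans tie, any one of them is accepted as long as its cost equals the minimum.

Selinger DP (subsets sized 1..n):
  {C}: scan cost=120, card=120
  {B}: scan cost=200, card=200
  {A}: scan cost=20, card=20
  {BC}: card=960; try (C,hash)→2080, (C,nl_idx)→2560, (B,merge)→2880, (C,merge)→2960, (B,hash)→3440, (B,nl)→24120 …(+1); best=2080 via (C,hash)
  {AB}: card=800; try (A,hash)→600, (B,merge)→1940, (A,nl_idx)→2000, (A,merge)→2120, (B,hash)→3240, (B,nl)→4020 …(+1); best=600 via (A,hash)
  {ABC}: card=3840; try (C,hash)→3080, (A,hash)→3240, (C,nl_idx)→10040, (C,merge)→10360, (A,nl_idx)→10720, (A,merge)→12760 …(+2); best=3080 via (C,hash)

cost=3080; order=B,A,C; methods=hash,hash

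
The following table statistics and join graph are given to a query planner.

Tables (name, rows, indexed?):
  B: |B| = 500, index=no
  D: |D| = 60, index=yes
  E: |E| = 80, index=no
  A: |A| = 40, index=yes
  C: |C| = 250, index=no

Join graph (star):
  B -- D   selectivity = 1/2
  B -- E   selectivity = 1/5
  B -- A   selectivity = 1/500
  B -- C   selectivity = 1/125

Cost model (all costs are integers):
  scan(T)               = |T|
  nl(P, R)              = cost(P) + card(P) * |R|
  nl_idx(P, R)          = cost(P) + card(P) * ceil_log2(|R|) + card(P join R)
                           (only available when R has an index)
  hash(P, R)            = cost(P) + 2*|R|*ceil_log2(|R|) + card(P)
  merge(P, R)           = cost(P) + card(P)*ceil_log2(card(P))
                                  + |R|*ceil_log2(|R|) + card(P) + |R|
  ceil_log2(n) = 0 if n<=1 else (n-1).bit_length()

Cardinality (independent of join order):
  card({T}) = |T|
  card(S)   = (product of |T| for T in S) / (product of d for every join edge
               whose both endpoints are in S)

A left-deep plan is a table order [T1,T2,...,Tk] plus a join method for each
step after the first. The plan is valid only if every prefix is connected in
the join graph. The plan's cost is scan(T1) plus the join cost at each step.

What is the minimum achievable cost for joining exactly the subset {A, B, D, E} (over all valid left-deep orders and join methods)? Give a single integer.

Selinger DP over subsets of {A,B,D,E}:
  {B}: scan cost=500, card=500
  {D}: scan cost=60, card=60
  {E}: scan cost=80, card=80
  {A}: scan cost=40, card=40
  {BD}: card=15000; try (D,hash)→1720, (B,merge)→5480, (D,merge)→5920, (B,hash)→9120, (D,nl_idx)→18500, (B,nl)→30060 …(+1); best=1720 via (D,hash)
  {BE}: card=8000; try (E,hash)→2120, (B,merge)→5720, (E,merge)→6140, (B,hash)→9160, (B,nl)→40080, (E,nl)→40500; best=2120 via (E,hash)
  {AB}: card=40; try (A,hash)→1480, (A,nl_idx)→3540, (B,merge)→5320, (A,merge)→5780, (B,hash)→9080, (B,nl)→20040 …(+1); best=1480 via (A,hash)
  {BDE}: card=240000; try (D,hash)→10840, (E,hash)→17840, (D,merge)→114540, (E,merge)→227360, (D,nl_idx)→290120, (D,nl)→482120 …(+1); best=10840 via (D,hash)
  {ABD}: card=1200; try (D,merge)→2180, (D,hash)→2240, (D,nl_idx)→2920, (D,nl)→3880, (A,hash)→17200, (A,nl_idx)→92920 …(+2); best=2180 via (D,merge)
  {ABE}: card=640; try (E,merge)→2400, (E,hash)→2640, (E,nl)→4680, (A,hash)→10600, (A,nl_idx)→50760, (A,merge)→114400 …(+1); best=2400 via (E,merge)
  {ABDE}: card=19200; try (D,hash)→3760, (E,hash)→4500, (D,merge)→9860, (E,merge)→17220, (D,nl_idx)→25440, (D,nl)→40800 …(+5); best=3760 via (D,hash)

3760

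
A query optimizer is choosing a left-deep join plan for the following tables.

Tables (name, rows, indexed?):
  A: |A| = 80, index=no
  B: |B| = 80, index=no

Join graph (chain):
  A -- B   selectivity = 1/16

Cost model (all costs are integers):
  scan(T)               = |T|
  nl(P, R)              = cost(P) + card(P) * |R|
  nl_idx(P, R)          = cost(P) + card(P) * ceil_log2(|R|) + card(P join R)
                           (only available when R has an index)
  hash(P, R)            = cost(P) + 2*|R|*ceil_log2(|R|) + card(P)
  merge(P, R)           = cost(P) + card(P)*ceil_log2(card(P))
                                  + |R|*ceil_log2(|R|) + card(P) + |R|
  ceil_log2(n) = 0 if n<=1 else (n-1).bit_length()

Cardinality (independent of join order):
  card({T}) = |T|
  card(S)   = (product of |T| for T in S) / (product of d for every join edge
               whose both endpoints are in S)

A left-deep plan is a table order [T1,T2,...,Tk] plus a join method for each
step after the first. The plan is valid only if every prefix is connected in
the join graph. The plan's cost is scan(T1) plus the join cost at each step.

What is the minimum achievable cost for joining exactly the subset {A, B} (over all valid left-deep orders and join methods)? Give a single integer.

Selinger DP over subsets of {A,B}:
  {A}: scan cost=80, card=80
  {B}: scan cost=80, card=80
  {AB}: card=400; try (B,hash)→1280, (A,hash)→1280, (B,merge)→1360, (A,merge)→1360, (B,nl)→6480, (A,nl)→6480; best=1280 via (B,hash)

1280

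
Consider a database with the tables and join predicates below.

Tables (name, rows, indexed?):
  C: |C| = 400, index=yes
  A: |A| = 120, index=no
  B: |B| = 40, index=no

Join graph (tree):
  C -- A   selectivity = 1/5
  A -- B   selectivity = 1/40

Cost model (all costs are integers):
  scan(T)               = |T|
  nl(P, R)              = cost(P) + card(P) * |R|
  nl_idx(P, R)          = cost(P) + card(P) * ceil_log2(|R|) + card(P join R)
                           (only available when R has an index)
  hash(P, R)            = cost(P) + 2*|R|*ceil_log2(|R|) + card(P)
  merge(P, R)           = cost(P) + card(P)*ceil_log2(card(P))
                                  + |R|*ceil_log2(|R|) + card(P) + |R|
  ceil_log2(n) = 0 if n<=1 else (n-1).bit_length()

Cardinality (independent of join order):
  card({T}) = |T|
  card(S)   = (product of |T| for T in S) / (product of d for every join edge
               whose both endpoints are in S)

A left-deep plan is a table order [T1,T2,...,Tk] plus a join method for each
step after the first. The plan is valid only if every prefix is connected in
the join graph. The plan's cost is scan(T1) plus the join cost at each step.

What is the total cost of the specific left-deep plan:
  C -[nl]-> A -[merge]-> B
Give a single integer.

step 1: scan C: cost=400, card=400
step 2: join A via nl
    card(P join A) = 400*120/(5) = 9600
    cost = 400 + 400*120 = 48400
step 3: join B via merge
    card(P join B) = 9600*40/(40) = 9600
    cost = 48400 + 9600*14 + 40*6 + 9600 + 40 = 192680

192680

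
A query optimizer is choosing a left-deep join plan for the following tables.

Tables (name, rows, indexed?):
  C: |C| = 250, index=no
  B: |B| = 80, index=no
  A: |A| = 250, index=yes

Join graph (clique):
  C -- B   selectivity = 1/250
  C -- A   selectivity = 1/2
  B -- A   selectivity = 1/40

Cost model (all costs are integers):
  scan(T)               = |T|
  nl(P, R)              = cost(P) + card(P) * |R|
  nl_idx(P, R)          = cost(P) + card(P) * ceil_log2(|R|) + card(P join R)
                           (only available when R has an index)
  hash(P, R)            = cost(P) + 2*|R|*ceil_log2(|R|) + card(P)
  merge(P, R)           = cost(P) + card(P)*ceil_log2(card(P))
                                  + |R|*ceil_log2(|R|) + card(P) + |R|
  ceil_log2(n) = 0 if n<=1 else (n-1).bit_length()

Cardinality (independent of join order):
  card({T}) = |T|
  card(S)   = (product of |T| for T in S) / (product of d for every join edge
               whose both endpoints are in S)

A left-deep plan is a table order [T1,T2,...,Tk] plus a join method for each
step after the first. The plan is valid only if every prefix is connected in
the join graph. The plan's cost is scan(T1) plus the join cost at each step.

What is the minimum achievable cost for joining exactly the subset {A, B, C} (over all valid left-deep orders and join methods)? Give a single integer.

Selinger DP over subsets of {A,B,C}:
  {C}: scan cost=250, card=250
  {B}: scan cost=80, card=80
  {A}: scan cost=250, card=250
  {BC}: card=80; try (B,hash)→1620, (C,merge)→2970, (B,merge)→3140, (C,hash)→4160, (C,nl)→20080, (B,nl)→20250; best=1620 via (B,hash)
  {AC}: card=31250; try (C,hash)→4500, (A,hash)→4500, (C,merge)→4750, (A,merge)→4750, (A,nl_idx)→33500, (C,nl)→62750 …(+1); best=4500 via (C,hash)
  {AB}: card=500; try (A,nl_idx)→1220, (B,hash)→1620, (A,merge)→2970, (B,merge)→3140, (A,hash)→4160, (A,nl)→20080 …(+1); best=1220 via (A,nl_idx)
  {ABC}: card=250; try (A,nl_idx)→2510, (A,merge)→4510, (A,hash)→5700, (C,hash)→5720, (C,merge)→8470, (A,nl)→21620 …(+4); best=2510 via (A,nl_idx)

2510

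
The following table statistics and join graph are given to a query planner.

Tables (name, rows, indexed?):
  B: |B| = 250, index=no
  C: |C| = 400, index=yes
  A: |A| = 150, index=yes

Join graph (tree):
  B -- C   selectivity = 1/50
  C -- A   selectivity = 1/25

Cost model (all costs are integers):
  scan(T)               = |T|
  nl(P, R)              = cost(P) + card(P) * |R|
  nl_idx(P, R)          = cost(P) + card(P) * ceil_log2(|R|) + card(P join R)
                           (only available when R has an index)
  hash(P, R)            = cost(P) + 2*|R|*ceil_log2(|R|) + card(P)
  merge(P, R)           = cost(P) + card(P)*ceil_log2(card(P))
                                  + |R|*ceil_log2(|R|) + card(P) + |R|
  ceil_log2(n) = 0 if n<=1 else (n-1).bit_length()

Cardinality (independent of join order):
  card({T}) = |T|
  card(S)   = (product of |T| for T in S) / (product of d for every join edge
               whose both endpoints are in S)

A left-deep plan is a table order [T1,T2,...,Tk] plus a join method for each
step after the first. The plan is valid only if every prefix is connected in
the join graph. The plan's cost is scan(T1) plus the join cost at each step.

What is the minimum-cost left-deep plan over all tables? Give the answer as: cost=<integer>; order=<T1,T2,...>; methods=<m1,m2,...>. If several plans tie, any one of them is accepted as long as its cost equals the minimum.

cost=8900; order=B,C,A; methods=nl_idx,hash

Selinger DP (subsets sized 1..n):
  {B}: scan cost=250, card=250
  {C}: scan cost=400, card=400
  {A}: scan cost=150, card=150
  {BC}: card=2000; try (C,nl_idx)→4500, (B,hash)→4800, (C,merge)→6500, (B,merge)→6650, (C,hash)→7700, (C,nl)→100250 …(+1); best=4500 via (C,nl_idx)
  {AC}: card=2400; try (A,hash)→3200, (C,nl_idx)→3900, (C,merge)→5500, (A,merge)→5750, (A,nl_idx)→6000, (C,hash)→7500 …(+2); best=3200 via (A,hash)
  {ABC}: card=12000; try (A,hash)→8900, (B,hash)→9600, (A,merge)→29850, (A,nl_idx)→32500, (B,merge)→36650, (A,nl)→304500 …(+1); best=8900 via (A,hash)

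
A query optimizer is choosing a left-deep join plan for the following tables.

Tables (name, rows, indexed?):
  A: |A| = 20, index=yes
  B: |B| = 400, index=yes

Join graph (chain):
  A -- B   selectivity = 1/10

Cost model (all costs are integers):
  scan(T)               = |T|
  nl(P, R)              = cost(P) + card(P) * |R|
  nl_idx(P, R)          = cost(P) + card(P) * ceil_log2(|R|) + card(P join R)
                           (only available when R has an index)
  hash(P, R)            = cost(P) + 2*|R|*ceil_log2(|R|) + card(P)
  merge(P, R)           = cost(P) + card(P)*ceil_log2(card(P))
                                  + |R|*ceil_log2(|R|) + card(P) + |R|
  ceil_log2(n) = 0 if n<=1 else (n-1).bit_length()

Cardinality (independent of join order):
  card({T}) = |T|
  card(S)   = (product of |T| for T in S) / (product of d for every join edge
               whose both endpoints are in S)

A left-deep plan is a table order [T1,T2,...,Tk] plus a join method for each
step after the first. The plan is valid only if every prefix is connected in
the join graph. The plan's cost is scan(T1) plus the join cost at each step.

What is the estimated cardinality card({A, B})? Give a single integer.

800

Tables in S: A(20), B(400)
Edges inside S: A-B(d=10)
numerator = 20 * 400 = 8000
denominator = 10 = 10
card(S) = 8000 / 10 = 800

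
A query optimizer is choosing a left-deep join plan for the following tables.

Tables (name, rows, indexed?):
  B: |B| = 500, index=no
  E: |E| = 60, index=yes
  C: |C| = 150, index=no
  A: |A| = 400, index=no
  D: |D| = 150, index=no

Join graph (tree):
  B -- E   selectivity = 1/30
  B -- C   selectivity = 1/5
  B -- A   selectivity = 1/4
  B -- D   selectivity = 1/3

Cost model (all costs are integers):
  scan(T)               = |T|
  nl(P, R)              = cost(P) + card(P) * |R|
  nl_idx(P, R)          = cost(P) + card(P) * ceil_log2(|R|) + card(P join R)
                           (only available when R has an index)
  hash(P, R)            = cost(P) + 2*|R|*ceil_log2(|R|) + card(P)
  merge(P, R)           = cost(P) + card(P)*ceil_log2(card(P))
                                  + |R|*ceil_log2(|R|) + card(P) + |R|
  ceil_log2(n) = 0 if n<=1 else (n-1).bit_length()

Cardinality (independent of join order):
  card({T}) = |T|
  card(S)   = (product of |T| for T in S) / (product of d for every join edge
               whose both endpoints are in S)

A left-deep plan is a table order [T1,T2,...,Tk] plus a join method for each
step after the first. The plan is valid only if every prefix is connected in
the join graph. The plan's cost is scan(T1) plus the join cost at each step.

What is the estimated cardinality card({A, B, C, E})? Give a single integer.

Tables in S: A(400), B(500), C(150), E(60)
Edges inside S: B-E(d=30), B-C(d=5), B-A(d=4)
numerator = 400 * 500 * 150 * 60 = 1800000000
denominator = 30 * 5 * 4 = 600
card(S) = 1800000000 / 600 = 3000000

3000000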